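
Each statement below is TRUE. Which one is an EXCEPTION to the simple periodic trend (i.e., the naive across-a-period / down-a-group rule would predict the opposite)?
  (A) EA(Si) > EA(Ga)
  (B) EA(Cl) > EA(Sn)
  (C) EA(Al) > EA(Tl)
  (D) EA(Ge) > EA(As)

The general trend: electron affinity increases across a period and decreases down a group.
(A) Si (period 3, group 14) vs Ga (period 4, group 13): the stated order agrees with the simple trend.
(B) Cl (period 3, group 17) vs Sn (period 5, group 14): the stated order agrees with the simple trend.
(C) Al (period 3, group 13) vs Tl (period 6, group 13): the stated order agrees with the simple trend.
(D) Ge (period 4, group 14) vs As (period 4, group 15): the stated order contradicts the simple trend.
The exception is (D): adding an electron to As's half-filled 4p³ is unfavourable, so Ge (4p²) has the more exothermic EA.

(D)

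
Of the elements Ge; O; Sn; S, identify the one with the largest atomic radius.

Sn

Moving right in a period, electrons are added to the same shell under a stronger nuclear pull, so atoms get smaller; moving down, a new shell is opened and atoms get larger.
Here both period and group differ, so the two effects have to be weighed against each other.
S > O: they share group 16; the group trend gives S the larger value.
Ge > S: relative to S, both the across-period and down-group shifts push Ge's atomic radius up.
Sn > Ge: they share group 14; the group trend gives Sn the larger value.
Approximate values (pm): O 63, S 103, Ge 121, Sn 140.
The largest atomic radius among these belongs to Sn.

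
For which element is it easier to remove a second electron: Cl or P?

P

The second ionization energy removes an electron from the +1 ion. For each element: Cl⁺ still has 6 valence electrons; P⁺ still has 4 valence electrons.
All are still removing valence electrons, so compare the +1 ions as you would atoms: IE_2 generally rises across a period (higher Z_eff) and falls down a group (larger shell), subject to the usual subshell exceptions.
Valence configurations: Cl⁺ [Ne]3s²3p⁴, P⁺ [Ne]3s²3p².
Tabulated IE_2 (kJ/mol): Cl 2298, P 1907.
Hence IE_2: P < Cl.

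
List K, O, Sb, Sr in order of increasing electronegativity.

O is in period 2, group 16; K is in period 4, group 1; Sr is in period 5, group 2; Sb is in period 5, group 15.
Atoms toward the upper right of the periodic table pull bonding electrons most strongly.
These span different periods and groups, so the two trends combine.
Sr > K: the two effects oppose for this pair; the across-period effect wins (0.95 vs 0.82).
Sb > Sr: both are in period 5; the period trend gives Sb the larger value.
O > Sb: both effects reinforce here, so O is clearly the higher of the two.
Tabulated electronegativity (Pauling): O 3.44, K 0.82, Sr 0.95, Sb 2.05.
So from lowest to highest: K < Sr < Sb < O.

K, Sr, Sb, O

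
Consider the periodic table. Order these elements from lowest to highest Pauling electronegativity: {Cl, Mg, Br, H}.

Mg, H, Br, Cl

H is in period 1, group 1; Mg is in period 3, group 2; Cl is in period 3, group 17; Br is in period 4, group 17.
Smaller atoms with higher effective nuclear charge are more electronegative.
These span different periods and groups, so the two trends combine.
H > Mg: period and group pull opposite ways; the down-group shift dominates (2.20 vs 1.31).
Br > H: period and group pull opposite ways; the across-period shift dominates (2.96 vs 2.20).
Cl > Br: they share group 17; the group trend gives Cl the larger value.
Tabulated electronegativity (Pauling): H 2.20, Mg 1.31, Cl 3.16, Br 2.96.
So from lowest to highest: Mg < H < Br < Cl.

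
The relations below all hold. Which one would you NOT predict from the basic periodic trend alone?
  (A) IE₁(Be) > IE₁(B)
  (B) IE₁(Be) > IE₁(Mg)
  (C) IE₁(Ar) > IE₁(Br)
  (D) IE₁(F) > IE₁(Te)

(A)

The general trend: first ionization energy increases across a period and decreases down a group.
(A) Be (period 2, group 2) vs B (period 2, group 13): the stated order contradicts the simple trend.
(B) Be (period 2, group 2) vs Mg (period 3, group 2): the stated order agrees with the simple trend.
(C) Ar (period 3, group 18) vs Br (period 4, group 17): the stated order agrees with the simple trend.
(D) F (period 2, group 17) vs Te (period 5, group 16): the stated order agrees with the simple trend.
The exception is (A): removing B's lone 2p electron is easier than breaking Be's filled 2s².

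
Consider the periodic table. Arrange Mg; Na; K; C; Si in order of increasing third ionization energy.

Si < K < C < Na < Mg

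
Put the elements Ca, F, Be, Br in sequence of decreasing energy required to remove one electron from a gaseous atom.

F, Br, Be, Ca

Be is in period 2, group 2; F is in period 2, group 17; Ca is in period 4, group 2; Br is in period 4, group 17.
IE₁ increases left→right with effective nuclear charge and decreases top→bottom as the valence shell moves farther out.
These span different periods and groups, so the two trends combine.
Be > Ca: Be sits above Ca in group 2, so the down-group effect alone puts Be higher.
Br > Be: the two effects oppose for this pair; the across-period effect wins (1140 vs 900 kJ/mol).
F > Br: they share group 17; the group trend gives F the larger value.
Approximate values (kJ/mol): Be 900, F 1681, Ca 590, Br 1140.
So from highest to lowest: F > Br > Be > Ca.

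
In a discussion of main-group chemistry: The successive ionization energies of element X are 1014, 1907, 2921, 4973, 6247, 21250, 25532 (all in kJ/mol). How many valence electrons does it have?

5

Look for the largest jump between consecutive ionization energies: IE6/IE5 ≈ 3.4, far larger than any earlier ratio.
That jump marks the point where a core electron is being removed. So the atom has 5 valence electrons.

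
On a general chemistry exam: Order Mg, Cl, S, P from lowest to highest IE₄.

S < P < Cl < Mg

The fourth ionization energy removes an electron from the +3 ion. For each element: Mg³⁺ is already 1 electron into the core; Cl³⁺ still has 4 valence electrons; S³⁺ still has 3 valence electrons; P³⁺ still has 2 valence electrons.
Breaking into a closed-shell core is much more expensive than removing a leftover valence electron — Mg has the largest IE_4 here.
Valence configurations: Cl³⁺ [Ne]3s²3p², S³⁺ [Ne]3s²3p¹, P³⁺ [Ne]3s².
S³⁺ loses a lone 3p electron whereas P³⁺ must break into a filled 3s² pair, so IE_4(P) > IE_4(S) even though S has the higher nuclear charge.
Approximate IE_4 values (kJ/mol): Mg 10543, Cl 5159, S 4556, P 4964.
Hence IE_4: S < P < Cl < Mg.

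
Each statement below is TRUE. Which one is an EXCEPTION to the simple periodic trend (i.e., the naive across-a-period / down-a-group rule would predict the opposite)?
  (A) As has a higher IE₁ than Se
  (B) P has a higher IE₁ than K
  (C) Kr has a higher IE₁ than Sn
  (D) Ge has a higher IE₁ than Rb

(A)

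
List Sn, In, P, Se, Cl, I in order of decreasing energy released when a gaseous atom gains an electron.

P is in period 3, group 15; Cl is in period 3, group 17; Se is in period 4, group 16; In is in period 5, group 13; Sn is in period 5, group 14; I is in period 5, group 17.
Atoms with high Z_eff and room in the valence shell (especially the halogens) have the most exothermic electron affinities.
These span different periods and groups, so the two trends combine.
P > In: relative to In, both the across-period and down-group shifts push P's electron affinity up.
Sn > P: this pair runs against the simple trend — see the exception note.
Se > Sn: relative to Sn, both the across-period and down-group shifts push Se's electron affinity up.
I > Se: period and group pull opposite ways; the across-period shift dominates (295 vs 195 kJ/mol).
Cl > I: they share group 17; the group trend gives Cl the larger value.
Note the exception: Sn has a higher electron affinity than P, contrary to the simple trend — adding an electron to P's half-filled np³ subshell costs electron-pairing energy.
For reference (kJ/mol): P 72, Cl 349, Se 195, In 29, Sn 107, I 295.
So from highest to lowest: Cl > I > Se > Sn > P > In.

Cl > I > Se > Sn > P > In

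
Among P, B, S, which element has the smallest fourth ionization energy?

The fourth ionization energy removes an electron from the +3 ion. For each element: P³⁺ still has 2 valence electrons; B³⁺ is the bare [He] core; S³⁺ still has 3 valence electrons.
Core electrons are held far more tightly than valence electrons, so B tops the IE_4 order.
Valence configurations: P³⁺ [Ne]3s², S³⁺ [Ne]3s²3p¹.
S³⁺ loses a lone 3p electron whereas P³⁺ must break into a filled 3s² pair, so IE_4(P) > IE_4(S) even though S has the higher nuclear charge.
The numbers (kJ/mol): P 4964, B 25026, S 4556.
Hence IE_4: S < P < B.

S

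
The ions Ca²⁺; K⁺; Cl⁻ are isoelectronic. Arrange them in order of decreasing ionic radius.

Cl⁻, K⁺, Ca²⁺

All of these have 18 electrons, so size is governed by nuclear charge alone: the more protons, the stronger the pull on the same electron cloud, and the smaller the ion.
Nuclear charges: Ca²⁺ (Z=20), K⁺ (Z=19), Cl⁻ (Z=17).
Largest to smallest: Cl⁻ > K⁺ > Ca²⁺.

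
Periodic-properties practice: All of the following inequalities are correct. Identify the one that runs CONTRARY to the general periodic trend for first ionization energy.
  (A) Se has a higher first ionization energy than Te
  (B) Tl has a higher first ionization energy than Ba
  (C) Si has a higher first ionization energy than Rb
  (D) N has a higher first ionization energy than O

The general trend: first ionization energy increases across a period and decreases down a group.
(A) Se (period 4, group 16) vs Te (period 5, group 16): the stated order agrees with the simple trend.
(B) Tl (period 6, group 13) vs Ba (period 6, group 2): the stated order agrees with the simple trend.
(C) Si (period 3, group 14) vs Rb (period 5, group 1): the stated order agrees with the simple trend.
(D) N (period 2, group 15) vs O (period 2, group 16): the stated order contradicts the simple trend.
The exception is (D): pairing an electron in O's 2p⁴ costs repulsion energy, so O ionizes more easily than half-filled N (2p³).

(D)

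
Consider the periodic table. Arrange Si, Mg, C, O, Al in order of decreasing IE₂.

O, C, Al, Si, Mg

The second ionization energy removes an electron from the +1 ion. For each element: Si⁺ still has 3 valence electrons; Mg⁺ still has 1 valence electron; C⁺ still has 3 valence electrons; O⁺ still has 5 valence electrons; Al⁺ still has 2 valence electrons.
All are still removing valence electrons, so compare the +1 ions as you would atoms: IE_2 generally rises across a period (higher Z_eff) and falls down a group (larger shell), subject to the usual subshell exceptions.
Valence configurations: Si⁺ [Ne]3s²3p¹, Mg⁺ [Ne]3s¹, C⁺ [He]2s²2p¹, O⁺ [He]2s²2p³, Al⁺ [Ne]3s².
Si⁺ loses a lone 3p electron whereas Al⁺ must break into a filled 3s² pair, so IE_2(Al) > IE_2(Si) even though Si has the higher nuclear charge.
Approximate IE_2 values (kJ/mol): Si 1577, Mg 1451, C 2353, O 3388, Al 1817.
So the second ionization energies run Mg < Si < Al < C < O.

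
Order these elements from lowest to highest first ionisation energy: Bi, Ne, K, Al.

Ne is in period 2, group 18; Al is in period 3, group 13; K is in period 4, group 1; Bi is in period 6, group 15.
IE₁ increases left→right with effective nuclear charge and decreases top→bottom as the valence shell moves farther out.
Here both period and group differ, so the two effects have to be weighed against each other.
Al > K: relative to K, both the across-period and down-group shifts push Al's first ionization energy up.
Bi > Al: the two effects oppose for this pair; the across-period effect wins (703 vs 578 kJ/mol).
Ne > Bi: relative to Bi, both the across-period and down-group shifts push Ne's first ionization energy up.
For reference (kJ/mol): Ne 2081, Al 578, K 419, Bi 703.
So from lowest to highest: K < Al < Bi < Ne.

K, Al, Bi, Ne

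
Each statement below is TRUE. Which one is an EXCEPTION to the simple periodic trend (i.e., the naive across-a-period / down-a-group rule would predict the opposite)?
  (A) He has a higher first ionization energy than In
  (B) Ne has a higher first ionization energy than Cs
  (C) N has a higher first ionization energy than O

(C)

The general trend: first ionization energy increases across a period and decreases down a group.
(A) He (period 1, group 18) vs In (period 5, group 13): the stated order agrees with the simple trend.
(B) Ne (period 2, group 18) vs Cs (period 6, group 1): the stated order agrees with the simple trend.
(C) N (period 2, group 15) vs O (period 2, group 16): the stated order contradicts the simple trend.
The exception is (C): pairing an electron in O's 2p⁴ costs repulsion energy, so O ionizes more easily than half-filled N (2p³).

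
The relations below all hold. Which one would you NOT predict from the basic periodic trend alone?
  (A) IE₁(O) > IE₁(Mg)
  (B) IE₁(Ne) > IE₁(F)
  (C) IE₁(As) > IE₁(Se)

The general trend: first ionisation energy increases across a period and decreases down a group.
(A) O (period 2, group 16) vs Mg (period 3, group 2): the stated order agrees with the simple trend.
(B) Ne (period 2, group 18) vs F (period 2, group 17): the stated order agrees with the simple trend.
(C) As (period 4, group 15) vs Se (period 4, group 16): the stated order contradicts the simple trend.
The exception is (C): Se (4p⁴) ionizes more easily than half-filled As (4p³).

(C)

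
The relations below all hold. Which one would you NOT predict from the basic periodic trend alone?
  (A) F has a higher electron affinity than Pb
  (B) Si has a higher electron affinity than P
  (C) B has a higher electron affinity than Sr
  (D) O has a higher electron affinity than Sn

(B)

The general trend: electron affinity increases across a period and decreases down a group.
(A) F (period 2, group 17) vs Pb (period 6, group 14): the stated order agrees with the simple trend.
(B) Si (period 3, group 14) vs P (period 3, group 15): the stated order contradicts the simple trend.
(C) B (period 2, group 13) vs Sr (period 5, group 2): the stated order agrees with the simple trend.
(D) O (period 2, group 16) vs Sn (period 5, group 14): the stated order agrees with the simple trend.
The exception is (B): adding an electron to P's half-filled 3p³ is unfavourable, so Si (3p²) has the more exothermic EA.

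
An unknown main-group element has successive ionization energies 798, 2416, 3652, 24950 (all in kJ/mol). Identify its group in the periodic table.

Look for the largest jump between consecutive ionization energies: IE4/IE3 ≈ 6.8, far larger than any earlier ratio.
That jump marks the point where a core electron is being removed. So the atom has 3 valence electrons.
A main-group element with 3 valence electrons is in group 13.

Group 13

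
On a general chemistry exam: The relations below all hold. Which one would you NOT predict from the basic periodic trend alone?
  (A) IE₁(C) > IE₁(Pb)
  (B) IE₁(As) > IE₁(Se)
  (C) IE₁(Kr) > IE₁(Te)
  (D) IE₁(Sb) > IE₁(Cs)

The general trend: first ionisation energy increases across a period and decreases down a group.
(A) C (period 2, group 14) vs Pb (period 6, group 14): the stated order agrees with the simple trend.
(B) As (period 4, group 15) vs Se (period 4, group 16): the stated order contradicts the simple trend.
(C) Kr (period 4, group 18) vs Te (period 5, group 16): the stated order agrees with the simple trend.
(D) Sb (period 5, group 15) vs Cs (period 6, group 1): the stated order agrees with the simple trend.
The exception is (B): Se (4p⁴) ionizes more easily than half-filled As (4p³).

(B)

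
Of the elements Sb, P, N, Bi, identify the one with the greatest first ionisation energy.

N is in period 2, group 15; P is in period 3, group 15; Sb is in period 5, group 15; Bi is in period 6, group 15.
Across a period the outer electron is held more tightly (higher IE₁); down a group it sits in a higher shell, more shielded, and comes off more easily.
All are in group 15, so first ionization energy increases up the group.
The greatest first ionisation energy among these belongs to N.

N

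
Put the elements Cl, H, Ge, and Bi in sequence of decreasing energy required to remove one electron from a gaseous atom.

H is in period 1, group 1; Cl is in period 3, group 17; Ge is in period 4, group 14; Bi is in period 6, group 15.
First ionization energy rises across a period (greater Z_eff holds electrons more tightly) and falls down a group (valence electrons are farther from the nucleus).
These span different periods and groups, so the two trends combine.
Ge > Bi: period and group pull opposite ways; the down-group shift dominates (762 vs 703 kJ/mol).
Cl > Ge: both effects reinforce here, so Cl is clearly the higher of the two.
H > Cl: the two effects oppose for this pair; the down-group effect wins (1312 vs 1251 kJ/mol).
Approximate values (kJ/mol): H 1312, Cl 1251, Ge 762, Bi 703.
So from highest to lowest: H > Cl > Ge > Bi.

H, Cl, Ge, Bi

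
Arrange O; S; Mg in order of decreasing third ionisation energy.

Mg > O > S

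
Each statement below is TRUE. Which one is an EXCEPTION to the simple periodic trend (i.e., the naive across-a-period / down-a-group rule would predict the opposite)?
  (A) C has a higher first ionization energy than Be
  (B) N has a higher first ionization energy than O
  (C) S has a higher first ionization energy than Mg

The general trend: first ionization energy increases across a period and decreases down a group.
(A) C (period 2, group 14) vs Be (period 2, group 2): the stated order agrees with the simple trend.
(B) N (period 2, group 15) vs O (period 2, group 16): the stated order contradicts the simple trend.
(C) S (period 3, group 16) vs Mg (period 3, group 2): the stated order agrees with the simple trend.
The exception is (B): pairing an electron in O's 2p⁴ costs repulsion energy, so O ionizes more easily than half-filled N (2p³).

(B)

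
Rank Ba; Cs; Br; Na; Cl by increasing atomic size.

Cl < Br < Na < Ba < Cs

Atomic radius shrinks across a period as nuclear charge pulls the same shell inward, and grows down a group as new shells are added.
Here both period and group differ, so the two effects have to be weighed against each other.
Br > Cl: they share group 17; the group trend gives Br the larger value.
Na > Br: the two effects oppose for this pair; the across-period effect wins (155 vs 114 pm).
Ba > Na: the two effects oppose for this pair; the down-group effect wins (196 vs 155 pm).
Cs > Ba: both are in period 6; the period trend gives Cs the larger value.
Tabulated atomic radius (pm): Na 155, Cl 99, Br 114, Cs 232, Ba 196.
So from smallest to largest: Cl < Br < Na < Ba < Cs.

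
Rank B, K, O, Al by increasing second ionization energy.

Al, B, K, O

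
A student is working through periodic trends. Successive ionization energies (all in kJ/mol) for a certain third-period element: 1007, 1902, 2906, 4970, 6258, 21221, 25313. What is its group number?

Look for the largest jump between consecutive ionization energies: IE6/IE5 ≈ 3.4, far larger than any earlier ratio.
That jump marks the point where a core electron is being removed. So the atom has 5 valence electrons.
A main-group element with 5 valence electrons is in group 15.

Group 15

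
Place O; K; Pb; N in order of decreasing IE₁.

N > O > Pb > K

N is in period 2, group 15; O is in period 2, group 16; K is in period 4, group 1; Pb is in period 6, group 14.
IE₁ increases left→right with effective nuclear charge and decreases top→bottom as the valence shell moves farther out.
These span different periods and groups, so the two trends combine.
Pb > K: period and group pull opposite ways; the across-period shift dominates (716 vs 419 kJ/mol).
O > Pb: relative to Pb, both the across-period and down-group shifts push O's first ionization energy up.
N > O: this pair runs against the simple trend — see the exception note.
Note the exception: N has a higher first ionization energy than O, contrary to the simple trend — pairing an electron in O's 2p⁴ costs repulsion energy, so O ionizes more easily than half-filled N (2p³).
Approximate values (kJ/mol): N 1402, O 1314, K 419, Pb 716.
So from highest to lowest: N > O > Pb > K.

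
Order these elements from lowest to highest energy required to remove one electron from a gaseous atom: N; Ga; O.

N is in period 2, group 15; O is in period 2, group 16; Ga is in period 4, group 13.
IE₁ increases left→right with effective nuclear charge and decreases top→bottom as the valence shell moves farther out.
Here both period and group differ, so the two effects have to be weighed against each other.
O > Ga: both effects reinforce here, so O is clearly the higher of the two.
N > O: this pair runs against the simple trend — see the exception note.
Note the exception: N has a higher first ionization energy than O, contrary to the simple trend — pairing an electron in O's 2p⁴ costs repulsion energy, so O ionizes more easily than half-filled N (2p³).
Approximate values (kJ/mol): N 1402, O 1314, Ga 579.
So from lowest to highest: Ga < O < N.

Ga < O < N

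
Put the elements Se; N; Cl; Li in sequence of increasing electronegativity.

Li < Se < N < Cl

Smaller atoms with higher effective nuclear charge are more electronegative.
Here both period and group differ, so the two effects have to be weighed against each other.
Se > Li: period and group pull opposite ways; the across-period shift dominates (2.55 vs 0.98).
N > Se: the two effects oppose for this pair; the down-group effect wins (3.04 vs 2.55).
Cl > N: the two effects oppose for this pair; the across-period effect wins (3.16 vs 3.04).
Tabulated electronegativity (Pauling): Li 0.98, N 3.04, Cl 3.16, Se 2.55.
So from lowest to highest: Li < Se < N < Cl.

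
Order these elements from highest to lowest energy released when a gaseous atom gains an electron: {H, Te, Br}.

Br, Te, H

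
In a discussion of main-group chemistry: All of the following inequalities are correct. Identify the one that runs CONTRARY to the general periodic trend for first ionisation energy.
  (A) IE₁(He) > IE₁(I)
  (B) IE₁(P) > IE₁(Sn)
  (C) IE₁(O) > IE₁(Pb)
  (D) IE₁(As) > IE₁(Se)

The general trend: first ionisation energy increases across a period and decreases down a group.
(A) He (period 1, group 18) vs I (period 5, group 17): the stated order agrees with the simple trend.
(B) P (period 3, group 15) vs Sn (period 5, group 14): the stated order agrees with the simple trend.
(C) O (period 2, group 16) vs Pb (period 6, group 14): the stated order agrees with the simple trend.
(D) As (period 4, group 15) vs Se (period 4, group 16): the stated order contradicts the simple trend.
The exception is (D): Se (4p⁴) ionizes more easily than half-filled As (4p³).

(D)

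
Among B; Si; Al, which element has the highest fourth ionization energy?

B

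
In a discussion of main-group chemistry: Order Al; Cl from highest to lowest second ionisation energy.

Cl > Al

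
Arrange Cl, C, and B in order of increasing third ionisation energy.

IE_3 is the cost of taking one more electron from the +2 cation: Cl²⁺ still has 5 valence electrons; C²⁺ still has 2 valence electrons; B²⁺ still has 1 valence electron.
All are still removing valence electrons, so compare the +2 ions as you would atoms: IE_3 generally rises across a period (higher Z_eff) and falls down a group (larger shell), subject to the usual subshell exceptions.
Valence configurations: Cl²⁺ [Ne]3s²3p³, C²⁺ [He]2s², B²⁺ [He]2s¹.
Tabulated IE_3 (kJ/mol): Cl 3822, C 4620, B 3660.
So the third ionization energies run B < Cl < C.

B < Cl < C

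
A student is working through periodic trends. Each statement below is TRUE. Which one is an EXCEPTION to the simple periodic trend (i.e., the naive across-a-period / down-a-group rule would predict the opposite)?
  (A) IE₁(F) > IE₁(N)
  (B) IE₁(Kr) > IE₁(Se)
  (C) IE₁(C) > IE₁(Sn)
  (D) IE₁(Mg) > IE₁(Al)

(D)

The general trend: IE₁ increases across a period and decreases down a group.
(A) F (period 2, group 17) vs N (period 2, group 15): the stated order agrees with the simple trend.
(B) Kr (period 4, group 18) vs Se (period 4, group 16): the stated order agrees with the simple trend.
(C) C (period 2, group 14) vs Sn (period 5, group 14): the stated order agrees with the simple trend.
(D) Mg (period 3, group 2) vs Al (period 3, group 13): the stated order contradicts the simple trend.
The exception is (D): Al's single 3p electron is easier to remove than one from Mg's filled 3s².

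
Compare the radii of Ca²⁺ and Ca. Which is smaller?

Ca²⁺

Forming Ca²⁺ removes 2 electrons from Ca. Fewer electrons for the same nuclear charge means less shielding and a higher Z_eff on the remaining electrons, and for main-group metals the entire outer shell is lost.
A cation is smaller than its parent atom: Ca²⁺ < Ca.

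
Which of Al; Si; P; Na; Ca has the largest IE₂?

Na

Consider each +1 ion: Al⁺ still has 2 valence electrons; Si⁺ still has 3 valence electrons; P⁺ still has 4 valence electrons; Na⁺ is the bare [Ne] core; Ca⁺ still has 1 valence electron.
Pulling an electron out of a noble-gas core costs far more than removing a remaining valence electron, so Na sits at the high end of IE_2.
Valence configurations: Al⁺ [Ne]3s², Si⁺ [Ne]3s²3p¹, P⁺ [Ne]3s²3p², Ca⁺ [Ar]4s¹.
Si⁺ loses a lone 3p electron whereas Al⁺ must break into a filled 3s² pair, so IE_2(Al) > IE_2(Si) even though Si has the higher nuclear charge.
The numbers (kJ/mol): Al 1817, Si 1577, P 1907, Na 4562, Ca 1145.
Overall IE_2 order: Ca < Si < Al < P < Na.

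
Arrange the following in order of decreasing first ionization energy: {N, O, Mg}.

N > O > Mg

N is in period 2, group 15; O is in period 2, group 16; Mg is in period 3, group 2.
First ionization energy rises across a period (greater Z_eff holds electrons more tightly) and falls down a group (valence electrons are farther from the nucleus).
These span different periods and groups, so the two trends combine.
O > Mg: both effects reinforce here, so O is clearly the higher of the two.
N > O: this pair runs against the simple trend — see the exception note.
Note the exception: N has a higher first ionization energy than O, contrary to the simple trend — pairing an electron in O's 2p⁴ costs repulsion energy, so O ionizes more easily than half-filled N (2p³).
Tabulated first ionization energy (kJ/mol): N 1402, O 1314, Mg 738.
So from highest to lowest: N > O > Mg.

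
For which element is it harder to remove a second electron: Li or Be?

Li

After 1 electron has been removed, what remains? Li⁺ is the bare [He] core; Be⁺ still has 1 valence electron.
Core electrons are held far more tightly than valence electrons, so Li tops the IE_2 order.
Tabulated IE_2 (kJ/mol): Li 7298, Be 1757.
Hence IE_2: Be < Li.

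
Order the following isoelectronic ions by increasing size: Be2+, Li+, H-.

Be2+, Li+, H-

All of these have 2 electrons, so size is governed by nuclear charge alone: the more protons, the stronger the pull on the same electron cloud, and the smaller the ion.
Nuclear charges: Be2+ (Z=4), Li+ (Z=3), H- (Z=1).
Smallest to largest: Be2+ < Li+ < H-.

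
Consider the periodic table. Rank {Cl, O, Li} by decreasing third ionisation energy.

Li > O > Cl

After 2 electrons have been removed, what remains? Cl²⁺ still has 5 valence electrons; O²⁺ still has 4 valence electrons; Li²⁺ is already 1 electron into the core.
Core electrons are held far more tightly than valence electrons, so Li tops the IE_3 order.
Valence configurations: Cl²⁺ [Ne]3s²3p³, O²⁺ [He]2s²2p².
Tabulated IE_3 (kJ/mol): Cl 3822, O 5300, Li 11815.
Overall IE_3 order: Cl < O < Li.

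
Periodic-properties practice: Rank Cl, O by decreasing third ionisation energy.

The third ionization energy removes an electron from the +2 ion. For each element: Cl²⁺ still has 5 valence electrons; O²⁺ still has 4 valence electrons.
All are still removing valence electrons, so compare the +2 ions as you would atoms: IE_3 generally rises across a period (higher Z_eff) and falls down a group (larger shell), subject to the usual subshell exceptions.
Valence configurations: Cl²⁺ [Ne]3s²3p³, O²⁺ [He]2s²2p².
Tabulated IE_3 (kJ/mol): Cl 3822, O 5300.
Overall IE_3 order: Cl < O.

O, Cl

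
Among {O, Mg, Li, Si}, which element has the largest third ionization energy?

Li

After 2 electrons have been removed, what remains? O²⁺ still has 4 valence electrons; Mg²⁺ is the bare [Ne] core; Li²⁺ is already 1 electron into the core; Si²⁺ still has 2 valence electrons.
Core electrons are held far more tightly than valence electrons, so Mg and Li top the IE_3 order.
Valence configurations: O²⁺ [He]2s²2p², Si²⁺ [Ne]3s².
Tabulated IE_3 (kJ/mol): O 5300, Mg 7733, Li 11815, Si 3232.
So the third ionization energies run Si < O < Mg < Li.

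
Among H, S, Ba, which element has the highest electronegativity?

S

Atoms toward the upper right of the periodic table pull bonding electrons most strongly.
Neither a single period nor a single group — weigh both effects.
H > Ba: period and group pull opposite ways; the down-group shift dominates (2.20 vs 0.89).
S > H: period and group pull opposite ways; the across-period shift dominates (2.58 vs 2.20).
Tabulated electronegativity (Pauling): H 2.20, S 2.58, Ba 0.89.
The highest electronegativity among these belongs to S.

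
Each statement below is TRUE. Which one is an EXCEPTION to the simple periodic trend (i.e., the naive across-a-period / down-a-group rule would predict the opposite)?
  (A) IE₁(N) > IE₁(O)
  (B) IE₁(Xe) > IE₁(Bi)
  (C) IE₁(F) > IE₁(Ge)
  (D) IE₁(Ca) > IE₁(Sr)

(A)

The general trend: first ionization energy increases across a period and decreases down a group.
(A) N (period 2, group 15) vs O (period 2, group 16): the stated order contradicts the simple trend.
(B) Xe (period 5, group 18) vs Bi (period 6, group 15): the stated order agrees with the simple trend.
(C) F (period 2, group 17) vs Ge (period 4, group 14): the stated order agrees with the simple trend.
(D) Ca (period 4, group 2) vs Sr (period 5, group 2): the stated order agrees with the simple trend.
The exception is (A): pairing an electron in O's 2p⁴ costs repulsion energy, so O ionizes more easily than half-filled N (2p³).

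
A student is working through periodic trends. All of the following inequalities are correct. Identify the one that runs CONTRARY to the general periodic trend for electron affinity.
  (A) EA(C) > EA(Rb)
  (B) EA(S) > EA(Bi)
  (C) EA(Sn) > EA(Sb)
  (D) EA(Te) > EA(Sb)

(C)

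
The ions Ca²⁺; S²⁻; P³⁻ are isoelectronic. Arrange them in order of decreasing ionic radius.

P³⁻, S²⁻, Ca²⁺

All of these have 18 electrons, so size is governed by nuclear charge alone: the more protons, the stronger the pull on the same electron cloud, and the smaller the ion.
Nuclear charges: Ca²⁺ (Z=20), S²⁻ (Z=16), P³⁻ (Z=15).
Largest to smallest: P³⁻ > S²⁻ > Ca²⁺.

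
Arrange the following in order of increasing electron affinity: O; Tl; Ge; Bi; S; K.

EA tends to increase across a period and decrease down a group, though the pattern is less regular than for IE or radius.
Here both period and group differ, so the two effects have to be weighed against each other.
K > Tl: the two effects oppose for this pair; the down-group effect wins (48 vs 19 kJ/mol).
Bi > K: the two effects oppose for this pair; the across-period effect wins (91 vs 48 kJ/mol).
Ge > Bi: period and group pull opposite ways; the down-group shift dominates (119 vs 91 kJ/mol).
O > Ge: both effects reinforce here, so O is clearly the higher of the two.
S > O: this pair runs against the simple trend — see the exception note.
Note the exception: S has a higher electron affinity than O, contrary to the simple trend — the compact 2p subshell of O repels the added electron more than S's larger 3p does.
Approximate values (kJ/mol): O 141, S 200, K 48, Ge 119, Tl 19, Bi 91.
So from lowest to highest: Tl < K < Bi < Ge < O < S.

Tl < K < Bi < Ge < O < S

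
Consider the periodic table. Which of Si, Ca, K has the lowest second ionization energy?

IE_2 is the cost of taking one more electron from the +1 cation: Si⁺ still has 3 valence electrons; Ca⁺ still has 1 valence electron; K⁺ is the bare [Ar] core.
Core electrons are held far more tightly than valence electrons, so K tops the IE_2 order.
Valence configurations: Si⁺ [Ne]3s²3p¹, Ca⁺ [Ar]4s¹.
The numbers (kJ/mol): Si 1577, Ca 1145, K 3052.
Overall IE_2 order: Ca < Si < K.

Ca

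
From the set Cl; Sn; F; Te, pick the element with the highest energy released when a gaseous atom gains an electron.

Cl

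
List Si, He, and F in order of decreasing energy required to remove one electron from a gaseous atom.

He > F > Si

He is in period 1, group 18; F is in period 2, group 17; Si is in period 3, group 14.
Across a period the outer electron is held more tightly (higher IE₁); down a group it sits in a higher shell, more shielded, and comes off more easily.
Neither a single period nor a single group — weigh both effects.
F > Si: relative to Si, both the across-period and down-group shifts push F's first ionization energy up.
He > F: both effects reinforce here, so He is clearly the higher of the two.
For reference (kJ/mol): He 2372, F 1681, Si 786.
So from highest to lowest: He > F > Si.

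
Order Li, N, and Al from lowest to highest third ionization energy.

After 2 electrons have been removed, what remains? Li²⁺ is already 1 electron into the core; N²⁺ still has 3 valence electrons; Al²⁺ still has 1 valence electron.
Core electrons are held far more tightly than valence electrons, so Li tops the IE_3 order.
Valence configurations: N²⁺ [He]2s²2p¹, Al²⁺ [Ne]3s¹.
Tabulated IE_3 (kJ/mol): Li 11815, N 4578, Al 2745.
Putting it together, IE_3: Al < N < Li.

Al < N < Li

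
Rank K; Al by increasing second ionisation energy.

Al < K

IE_2 is the cost of taking one more electron from the +1 cation: K⁺ is the bare [Ar] core; Al⁺ still has 2 valence electrons.
Breaking into a closed-shell core is much more expensive than removing a leftover valence electron — K has the largest IE_2 here.
Tabulated IE_2 (kJ/mol): K 3052, Al 1817.
Hence IE_2: Al < K.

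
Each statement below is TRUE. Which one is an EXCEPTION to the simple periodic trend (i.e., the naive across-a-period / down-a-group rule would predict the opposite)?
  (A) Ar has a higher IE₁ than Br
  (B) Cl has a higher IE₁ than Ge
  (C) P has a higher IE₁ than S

(C)

The general trend: IE₁ increases across a period and decreases down a group.
(A) Ar (period 3, group 18) vs Br (period 4, group 17): the stated order agrees with the simple trend.
(B) Cl (period 3, group 17) vs Ge (period 4, group 14): the stated order agrees with the simple trend.
(C) P (period 3, group 15) vs S (period 3, group 16): the stated order contradicts the simple trend.
The exception is (C): S (3p⁴) ionizes more easily than half-filled P (3p³) because the paired 3p electron in S is pushed out by e⁻–e⁻ repulsion.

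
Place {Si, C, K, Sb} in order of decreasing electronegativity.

C, Sb, Si, K

C is in period 2, group 14; Si is in period 3, group 14; K is in period 4, group 1; Sb is in period 5, group 15.
Electronegativity increases across a period and decreases down a group, tracking effective nuclear charge and atomic size.
Neither a single period nor a single group — weigh both effects.
Si > K: relative to K, both the across-period and down-group shifts push Si's electronegativity up.
Sb > Si: period and group pull opposite ways; the across-period shift dominates (2.05 vs 1.90).
C > Sb: period and group pull opposite ways; the down-group shift dominates (2.55 vs 2.05).
For reference (Pauling): C 2.55, Si 1.90, K 0.82, Sb 2.05.
So from highest to lowest: C > Sb > Si > K.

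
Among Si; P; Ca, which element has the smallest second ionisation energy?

Consider each +1 ion: Si⁺ still has 3 valence electrons; P⁺ still has 4 valence electrons; Ca⁺ still has 1 valence electron.
All are still removing valence electrons, so compare the +1 ions as you would atoms: IE_2 generally rises across a period (higher Z_eff) and falls down a group (larger shell), subject to the usual subshell exceptions.
Valence configurations: Si⁺ [Ne]3s²3p¹, P⁺ [Ne]3s²3p², Ca⁺ [Ar]4s¹.
Tabulated IE_2 (kJ/mol): Si 1577, P 1907, Ca 1145.
Overall IE_2 order: Ca < Si < P.

Ca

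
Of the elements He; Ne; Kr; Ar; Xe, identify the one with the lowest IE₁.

He is in period 1, group 18; Ne is in period 2, group 18; Ar is in period 3, group 18; Kr is in period 4, group 18; Xe is in period 5, group 18.
IE₁ increases left→right with effective nuclear charge and decreases top→bottom as the valence shell moves farther out.
All are in group 18, so first ionization energy increases up the group.
The lowest IE₁ among these belongs to Xe.

Xe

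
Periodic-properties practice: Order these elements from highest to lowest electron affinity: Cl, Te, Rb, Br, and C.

Cl > Br > Te > C > Rb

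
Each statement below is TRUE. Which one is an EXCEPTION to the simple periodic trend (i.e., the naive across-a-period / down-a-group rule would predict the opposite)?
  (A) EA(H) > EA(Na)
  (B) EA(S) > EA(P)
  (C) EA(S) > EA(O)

The general trend: electron affinity increases across a period and decreases down a group.
(A) H (period 1, group 1) vs Na (period 3, group 1): the stated order agrees with the simple trend.
(B) S (period 3, group 16) vs P (period 3, group 15): the stated order agrees with the simple trend.
(C) S (period 3, group 16) vs O (period 2, group 16): the stated order contradicts the simple trend.
The exception is (C): the compact 2p subshell of O repels the added electron more than S's larger 3p does.

(C)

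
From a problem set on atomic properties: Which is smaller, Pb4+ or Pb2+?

Both ions have Z = 82 protons, but Pb4+ has lost more electrons, so its remaining electrons feel a larger effective nuclear charge per electron and are pulled in more tightly.
Higher positive charge → smaller ion, so Pb2+ > Pb4+.

Pb4+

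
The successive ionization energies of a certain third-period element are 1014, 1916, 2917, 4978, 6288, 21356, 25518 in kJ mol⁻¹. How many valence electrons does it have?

5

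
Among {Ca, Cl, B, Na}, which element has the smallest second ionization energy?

Ca

Consider each +1 ion: Ca⁺ still has 1 valence electron; Cl⁺ still has 6 valence electrons; B⁺ still has 2 valence electrons; Na⁺ is the bare [Ne] core.
Pulling an electron out of a noble-gas core costs far more than removing a remaining valence electron, so Na sits at the high end of IE_2.
Valence configurations: Ca⁺ [Ar]4s¹, Cl⁺ [Ne]3s²3p⁴, B⁺ [He]2s².
Tabulated IE_2 (kJ/mol): Ca 1145, Cl 2298, B 2427, Na 4562.
So the second ionization energies run Ca < Cl < B < Na.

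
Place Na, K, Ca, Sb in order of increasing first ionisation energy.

Across a period the outer electron is held more tightly (higher IE₁); down a group it sits in a higher shell, more shielded, and comes off more easily.
Neither a single period nor a single group — weigh both effects.
Na > K: Na sits above K in group 1, so the down-group effect alone puts Na higher.
Ca > Na: the two effects oppose for this pair; the across-period effect wins (590 vs 496 kJ/mol).
Sb > Ca: period and group pull opposite ways; the across-period shift dominates (831 vs 590 kJ/mol).
For reference (kJ/mol): Na 496, K 419, Ca 590, Sb 831.
So from lowest to highest: K < Na < Ca < Sb.

K < Na < Ca < Sb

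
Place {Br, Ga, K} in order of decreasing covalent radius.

K > Ga > Br

K is in period 4, group 1; Ga is in period 4, group 13; Br is in period 4, group 17.
Moving right in a period, electrons are added to the same shell under a stronger nuclear pull, so atoms get smaller; moving down, a new shell is opened and atoms get larger.
All lie in period 4, so atomic radius increases right to left.
So from largest to smallest: K > Ga > Br.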